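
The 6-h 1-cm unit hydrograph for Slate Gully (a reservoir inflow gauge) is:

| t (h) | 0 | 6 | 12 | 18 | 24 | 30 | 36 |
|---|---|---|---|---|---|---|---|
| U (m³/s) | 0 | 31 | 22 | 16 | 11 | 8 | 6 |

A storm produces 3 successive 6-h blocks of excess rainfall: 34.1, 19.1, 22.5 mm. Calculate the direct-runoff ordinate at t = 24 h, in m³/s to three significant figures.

By discrete convolution, Q_j = Σ (P_i / 10 mm) · U_{j−i}.
At t = 24 h (j=4): Q = (34.1/10)·11 + (19.1/10)·16 + (22.5/10)·22 = 118 m³/s.

Q ≈ 118 m³/s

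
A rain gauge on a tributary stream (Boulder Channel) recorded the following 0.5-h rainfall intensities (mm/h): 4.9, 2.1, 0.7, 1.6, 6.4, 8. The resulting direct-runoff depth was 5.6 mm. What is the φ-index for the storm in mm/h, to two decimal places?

Only the 3 blocks with intensity above φ contribute runoff: 4.9, 6.4, 8 mm/h.
Σ(I−φ)·Δt = d  ⇒  (4.9+6.4+8 − 3φ)·0.5 = 5.6
φ = (19.30 − 5.6/0.5) / 3 = 2.70 mm/h.

φ ≈ 2.70 mm/h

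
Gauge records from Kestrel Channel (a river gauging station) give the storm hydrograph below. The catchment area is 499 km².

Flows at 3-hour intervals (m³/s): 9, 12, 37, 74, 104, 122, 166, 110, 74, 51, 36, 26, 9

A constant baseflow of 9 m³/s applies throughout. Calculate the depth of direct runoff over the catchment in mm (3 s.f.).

Direct runoff: 0.0, 3.0, 28.0, 65.0, 95.0, 113.0, 157.0, 101.0, 65.0, 42.0, 27.0, 17.0, 0.0 m³/s; ΣQ_DR = 713.0 m³/s.
V = ΣQ_DR · Δt = 713.0 × 10800 s = 7.700 × 10^6 m³.
Over A = 499 km², depth = V / A = 15.4 mm.

d ≈ 15.4 mm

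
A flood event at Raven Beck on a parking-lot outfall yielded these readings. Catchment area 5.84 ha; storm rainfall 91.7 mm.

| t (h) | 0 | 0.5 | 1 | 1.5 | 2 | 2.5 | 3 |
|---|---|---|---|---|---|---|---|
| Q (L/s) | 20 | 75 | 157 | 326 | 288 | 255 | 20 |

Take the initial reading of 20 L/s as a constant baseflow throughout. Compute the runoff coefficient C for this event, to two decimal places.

ΣQ_DR = 1001 L/s; V = ΣQ_DR·Δt = 1.802 × 10^6 L.
Runoff depth d = V / A = 30.85 mm.
C = d / P = 30.85 / 91.7 = 0.34.

C ≈ 0.34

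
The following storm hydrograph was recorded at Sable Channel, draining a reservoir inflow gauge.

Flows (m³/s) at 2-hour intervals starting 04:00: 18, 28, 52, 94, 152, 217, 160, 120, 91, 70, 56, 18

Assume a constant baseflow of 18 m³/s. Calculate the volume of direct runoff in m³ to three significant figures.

Direct-runoff ordinates (Q − Q_b): 0.0, 10.0, 34.0, 76.0, 134.0, 199.0, 142.0, 102.0, 73.0, 52.0, 38.0, 0.0 m³/s.
ΣQ_DR = 860.0 m³/s.
With Δt = 2 h = 7200 s, V = ΣQ_DR · Δt = 860.0 × 7200 = 6.19 × 10^6 m³.

V ≈ 6.19 × 10^6 m³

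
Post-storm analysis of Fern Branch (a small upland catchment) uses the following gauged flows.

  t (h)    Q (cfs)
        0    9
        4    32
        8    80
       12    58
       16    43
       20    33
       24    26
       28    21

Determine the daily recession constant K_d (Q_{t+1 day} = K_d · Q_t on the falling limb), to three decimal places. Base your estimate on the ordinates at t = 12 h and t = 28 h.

K_d ≈ 0.218

Between t = 12 h and t = 28 h the flow falls from 58 to 21 cfs over 4×4 h = 16 h.
Per-interval ratio K = (21/58)^(1/4) = 0.7757; K_d = K^(24/4) = 0.218.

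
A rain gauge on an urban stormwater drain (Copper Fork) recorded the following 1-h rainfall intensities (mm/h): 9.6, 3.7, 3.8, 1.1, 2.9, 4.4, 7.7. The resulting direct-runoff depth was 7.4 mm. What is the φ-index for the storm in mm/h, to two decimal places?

φ ≈ 4.95 mm/h

Only the 2 blocks with intensity above φ contribute runoff: 9.6, 7.7 mm/h.
Σ(I−φ)·Δt = d  ⇒  (9.6+7.7 − 2φ)·1 = 7.4
φ = (17.30 − 7.4/1) / 2 = 4.95 mm/h.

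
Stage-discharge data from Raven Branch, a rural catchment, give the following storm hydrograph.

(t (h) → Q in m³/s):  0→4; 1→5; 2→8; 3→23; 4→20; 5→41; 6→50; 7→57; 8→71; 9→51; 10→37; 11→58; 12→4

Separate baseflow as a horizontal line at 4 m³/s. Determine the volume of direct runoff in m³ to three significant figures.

V ≈ 1.36 × 10^6 m³

Direct-runoff ordinates (Q − Q_b): 0.0, 1.0, 4.0, 19.0, 16.0, 37.0, 46.0, 53.0, 67.0, 47.0, 33.0, 54.0, 0.0 m³/s.
ΣQ_DR = 377.0 m³/s.
With Δt = 1 h = 3600 s, V = ΣQ_DR · Δt = 377.0 × 3600 = 1.36 × 10^6 m³.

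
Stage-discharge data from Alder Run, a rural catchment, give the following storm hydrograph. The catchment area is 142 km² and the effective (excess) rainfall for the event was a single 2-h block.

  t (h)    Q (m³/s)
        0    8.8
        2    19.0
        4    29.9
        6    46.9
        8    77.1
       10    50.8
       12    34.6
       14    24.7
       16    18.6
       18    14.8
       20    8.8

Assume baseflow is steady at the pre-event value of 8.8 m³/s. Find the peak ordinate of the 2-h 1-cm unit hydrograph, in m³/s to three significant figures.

Direct runoff: 0.0, 10.2, 21.1, 38.1, 68.3, 42.0, 25.8, 15.9, 9.8, 6.0, 0.0 m³/s; ΣQ_DR = 237.2 m³/s, peak = 68.3 m³/s.
Runoff depth d = ΣQ_DR·Δt / A = 237.2 × 7200 / (142 km²) = 12.03 mm.
The 1-cm UH is the DRH scaled by (10 mm)/d, so U_p = 68.3 × 10/12.03 = 56.8 m³/s.

U_p ≈ 56.8 m³/s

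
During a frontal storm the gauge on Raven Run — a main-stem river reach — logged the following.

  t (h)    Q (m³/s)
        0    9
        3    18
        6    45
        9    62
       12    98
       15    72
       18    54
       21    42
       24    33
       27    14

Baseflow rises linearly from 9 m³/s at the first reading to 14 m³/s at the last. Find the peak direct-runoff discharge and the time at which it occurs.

Subtracting baseflow gives direct-runoff ordinates: 0.00, 8.44, 34.89, 51.33, 86.78, 60.22, 41.67, 29.11, 19.56, 0.00 m³/s.
The maximum is 86.78 m³/s, occurring at the reading for t = 12 h.

Q_p = 86.78 m³/s at t = 12 h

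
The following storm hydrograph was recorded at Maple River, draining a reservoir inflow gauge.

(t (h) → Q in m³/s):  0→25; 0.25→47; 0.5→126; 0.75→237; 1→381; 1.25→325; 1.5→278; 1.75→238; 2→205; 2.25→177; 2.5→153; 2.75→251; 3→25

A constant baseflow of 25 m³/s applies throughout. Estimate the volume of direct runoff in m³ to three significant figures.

V ≈ 1.93 × 10^6 m³

Direct-runoff ordinates (Q − Q_b): 0.0, 22.0, 101.0, 212.0, 356.0, 300.0, 253.0, 213.0, 180.0, 152.0, 128.0, 226.0, 0.0 m³/s.
ΣQ_DR = 2143 m³/s.
With Δt = 0.25 h = 900 s, V = ΣQ_DR · Δt = 2143 × 900 = 1.93 × 10^6 m³.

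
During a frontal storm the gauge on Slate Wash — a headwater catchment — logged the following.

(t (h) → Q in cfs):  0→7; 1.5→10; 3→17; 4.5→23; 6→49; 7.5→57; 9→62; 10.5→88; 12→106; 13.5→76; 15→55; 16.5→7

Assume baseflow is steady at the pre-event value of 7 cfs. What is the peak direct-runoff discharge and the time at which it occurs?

Q_p = 99.0 cfs at t = 12 h

Subtracting baseflow gives direct-runoff ordinates: 0.0, 3.0, 10.0, 16.0, 42.0, 50.0, 55.0, 81.0, 99.0, 69.0, 48.0, 0.0 cfs.
The maximum is 99.0 cfs, occurring at the reading for t = 12 h.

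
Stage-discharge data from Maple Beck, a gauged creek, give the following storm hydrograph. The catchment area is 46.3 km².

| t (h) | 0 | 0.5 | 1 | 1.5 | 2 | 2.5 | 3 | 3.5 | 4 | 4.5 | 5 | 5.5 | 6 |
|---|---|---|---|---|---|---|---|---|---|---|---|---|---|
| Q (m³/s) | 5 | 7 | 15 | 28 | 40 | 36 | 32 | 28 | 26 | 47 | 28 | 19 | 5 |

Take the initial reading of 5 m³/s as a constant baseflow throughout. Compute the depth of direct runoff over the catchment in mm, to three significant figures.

d ≈ 9.76 mm

Direct runoff: 0.0, 2.0, 10.0, 23.0, 35.0, 31.0, 27.0, 23.0, 21.0, 42.0, 23.0, 14.0, 0.0 m³/s; ΣQ_DR = 251.0 m³/s.
V = ΣQ_DR · Δt = 251.0 × 1800 s = 4.518 × 10^5 m³.
Over A = 46.3 km², depth = V / A = 9.76 mm.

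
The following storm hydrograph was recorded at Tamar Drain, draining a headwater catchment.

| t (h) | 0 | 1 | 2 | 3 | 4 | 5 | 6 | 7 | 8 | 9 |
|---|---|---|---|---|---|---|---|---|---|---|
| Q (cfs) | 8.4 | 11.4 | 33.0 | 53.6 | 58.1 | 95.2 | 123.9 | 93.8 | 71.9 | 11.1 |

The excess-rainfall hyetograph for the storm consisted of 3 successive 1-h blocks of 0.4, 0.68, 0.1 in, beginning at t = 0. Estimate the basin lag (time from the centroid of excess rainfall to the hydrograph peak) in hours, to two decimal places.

t_L ≈ 4.75 h

Centroid of excess rainfall: t_c = Σ P_i·t̄_i / ΣP_i = 1.2458 h (block centres at 0.5, 1.5, 2.5 h).
Hydrograph peak occurs at t = 6 h, so basin lag t_L = 6 − 1.2458 = 4.75 h.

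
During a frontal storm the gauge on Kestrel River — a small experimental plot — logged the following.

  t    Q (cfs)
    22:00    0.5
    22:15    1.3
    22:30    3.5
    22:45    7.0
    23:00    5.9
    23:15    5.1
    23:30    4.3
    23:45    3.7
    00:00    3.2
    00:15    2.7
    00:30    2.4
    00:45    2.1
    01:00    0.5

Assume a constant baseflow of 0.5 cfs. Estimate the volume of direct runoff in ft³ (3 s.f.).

V ≈ 32100 ft³

Direct-runoff ordinates (Q − Q_b): 0.0, 0.8, 3.0, 6.5, 5.4, 4.6, 3.8, 3.2, 2.7, 2.2, 1.9, 1.6, 0.0 cfs.
ΣQ_DR = 35.70 cfs.
With Δt = 0.25 h = 900 s, V = ΣQ_DR · Δt = 35.70 × 900 = 32100 ft³.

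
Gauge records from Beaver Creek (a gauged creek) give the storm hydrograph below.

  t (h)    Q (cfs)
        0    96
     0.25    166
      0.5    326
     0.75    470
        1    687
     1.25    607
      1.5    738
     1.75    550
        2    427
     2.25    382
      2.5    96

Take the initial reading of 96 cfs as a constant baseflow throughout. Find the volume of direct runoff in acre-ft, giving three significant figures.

Direct-runoff ordinates (Q − Q_b): 0.0, 70.0, 230.0, 374.0, 591.0, 511.0, 642.0, 454.0, 331.0, 286.0, 0.0 cfs.
ΣQ_DR = 3489 cfs.
With Δt = 0.25 h = 900 s, V = ΣQ_DR · Δt = 3489 × 900 = 3.14 × 10^6 ft³ = 72.1 acre-ft.

V ≈ 72.1 acre-ft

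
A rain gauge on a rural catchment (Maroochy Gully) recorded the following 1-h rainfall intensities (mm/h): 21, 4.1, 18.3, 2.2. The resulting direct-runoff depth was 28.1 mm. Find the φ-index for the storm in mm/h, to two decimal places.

φ ≈ 5.60 mm/h

Only the 2 blocks with intensity above φ contribute runoff: 21, 18.3 mm/h.
Σ(I−φ)·Δt = d  ⇒  (21+18.3 − 2φ)·1 = 28.1
φ = (39.30 − 28.1/1) / 2 = 5.60 mm/h.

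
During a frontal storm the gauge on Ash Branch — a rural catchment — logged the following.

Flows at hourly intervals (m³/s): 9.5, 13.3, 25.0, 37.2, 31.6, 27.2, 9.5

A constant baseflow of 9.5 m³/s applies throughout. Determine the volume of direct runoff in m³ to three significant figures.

Direct-runoff ordinates (Q − Q_b): 0.0, 3.8, 15.5, 27.7, 22.1, 17.7, 0.0 m³/s.
ΣQ_DR = 86.80 m³/s.
With Δt = 1 h = 3600 s, V = ΣQ_DR · Δt = 86.80 × 3600 = 3.12 × 10^5 m³.

V ≈ 3.12 × 10^5 m³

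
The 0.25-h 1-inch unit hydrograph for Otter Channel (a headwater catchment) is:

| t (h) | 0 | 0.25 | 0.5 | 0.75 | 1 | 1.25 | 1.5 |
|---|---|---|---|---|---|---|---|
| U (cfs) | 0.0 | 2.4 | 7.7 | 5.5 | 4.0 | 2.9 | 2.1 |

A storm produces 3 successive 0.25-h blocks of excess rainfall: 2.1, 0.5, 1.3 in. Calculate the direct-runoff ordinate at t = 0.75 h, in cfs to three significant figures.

By discrete convolution, Q_j = Σ (P_i / 1 in) · U_{j−i}.
At t = 0.75 h (j=3): Q = (2.1/1)·5.5 + (0.5/1)·7.7 + (1.3/1)·2.4 = 18.5 cfs.

Q ≈ 18.5 cfs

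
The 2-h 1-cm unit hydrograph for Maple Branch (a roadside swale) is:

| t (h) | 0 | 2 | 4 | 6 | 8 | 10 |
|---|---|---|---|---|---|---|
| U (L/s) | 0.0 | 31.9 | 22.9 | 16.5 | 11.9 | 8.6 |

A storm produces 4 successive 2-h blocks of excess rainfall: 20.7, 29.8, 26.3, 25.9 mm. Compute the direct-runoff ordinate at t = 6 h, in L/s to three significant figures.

By discrete convolution, Q_j = Σ (P_i / 10 mm) · U_{j−i}.
At t = 6 h (j=3): Q = (20.7/10)·16.5 + (29.8/10)·22.9 + (26.3/10)·31.9 + (25.9/10)·0.0 = 186 L/s.

Q ≈ 186 L/s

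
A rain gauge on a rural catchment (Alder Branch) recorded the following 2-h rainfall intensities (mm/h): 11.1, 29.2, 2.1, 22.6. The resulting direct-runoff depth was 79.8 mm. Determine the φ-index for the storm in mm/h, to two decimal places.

φ ≈ 7.67 mm/h

Only the 3 blocks with intensity above φ contribute runoff: 11.1, 29.2, 22.6 mm/h.
Σ(I−φ)·Δt = d  ⇒  (11.1+29.2+22.6 − 3φ)·2 = 79.8
φ = (62.90 − 79.8/2) / 3 = 7.67 mm/h.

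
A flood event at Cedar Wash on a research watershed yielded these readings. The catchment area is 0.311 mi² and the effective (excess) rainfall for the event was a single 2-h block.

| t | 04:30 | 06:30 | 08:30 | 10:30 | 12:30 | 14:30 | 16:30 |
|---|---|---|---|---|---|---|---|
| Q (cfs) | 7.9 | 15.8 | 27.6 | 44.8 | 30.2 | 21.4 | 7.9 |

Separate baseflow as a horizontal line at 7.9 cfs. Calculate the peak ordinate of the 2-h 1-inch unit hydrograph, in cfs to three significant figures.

U_p ≈ 36.9 cfs

Direct runoff: 0.0, 7.9, 19.7, 36.9, 22.3, 13.5, 0.0 cfs; ΣQ_DR = 100.3 cfs, peak = 36.9 cfs.
Runoff depth d = ΣQ_DR·Δt / A = 100.3 × 7200 / (0.311 mi²) = 0.9995 in.
The 1-inch UH is the DRH scaled by (1 in)/d, so U_p = 36.9 × 1/0.9995 = 36.9 cfs.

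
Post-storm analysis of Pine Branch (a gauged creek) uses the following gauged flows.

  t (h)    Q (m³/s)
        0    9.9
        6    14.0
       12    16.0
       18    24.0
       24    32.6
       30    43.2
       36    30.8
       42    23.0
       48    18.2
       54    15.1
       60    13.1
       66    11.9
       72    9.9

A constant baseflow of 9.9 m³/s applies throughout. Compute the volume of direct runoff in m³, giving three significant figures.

V ≈ 2.87 × 10^6 m³

Direct-runoff ordinates (Q − Q_b): 0.0, 4.1, 6.1, 14.1, 22.7, 33.3, 20.9, 13.1, 8.3, 5.2, 3.2, 2.0, 0.0 m³/s.
ΣQ_DR = 133.0 m³/s.
With Δt = 6 h = 21600 s, V = ΣQ_DR · Δt = 133.0 × 21600 = 2.87 × 10^6 m³.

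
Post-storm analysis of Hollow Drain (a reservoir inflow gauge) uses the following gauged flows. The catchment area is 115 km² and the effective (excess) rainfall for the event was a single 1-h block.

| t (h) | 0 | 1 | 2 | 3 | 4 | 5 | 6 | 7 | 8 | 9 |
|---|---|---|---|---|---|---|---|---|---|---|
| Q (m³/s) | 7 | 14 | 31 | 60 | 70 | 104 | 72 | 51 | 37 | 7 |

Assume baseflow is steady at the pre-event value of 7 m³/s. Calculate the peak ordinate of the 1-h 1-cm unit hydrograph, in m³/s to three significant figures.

Direct runoff: 0.0, 7.0, 24.0, 53.0, 63.0, 97.0, 65.0, 44.0, 30.0, 0.0 m³/s; ΣQ_DR = 383.0 m³/s, peak = 97.0 m³/s.
Runoff depth d = ΣQ_DR·Δt / A = 383.0 × 3600 / (115 km²) = 11.99 mm.
The 1-cm UH is the DRH scaled by (10 mm)/d, so U_p = 97.0 × 10/11.99 = 80.9 m³/s.

U_p ≈ 80.9 m³/s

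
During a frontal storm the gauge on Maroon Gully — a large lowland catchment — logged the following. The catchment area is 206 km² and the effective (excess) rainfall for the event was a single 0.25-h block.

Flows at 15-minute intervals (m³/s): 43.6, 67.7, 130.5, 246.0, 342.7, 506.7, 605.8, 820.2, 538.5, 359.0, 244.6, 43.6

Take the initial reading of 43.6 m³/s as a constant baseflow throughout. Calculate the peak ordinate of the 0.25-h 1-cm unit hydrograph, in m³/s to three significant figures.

U_p ≈ 519 m³/s

Direct runoff: 0.0, 24.1, 86.9, 202.4, 299.1, 463.1, 562.2, 776.6, 494.9, 315.4, 201.0, 0.0 m³/s; ΣQ_DR = 3426 m³/s, peak = 776.6 m³/s.
Runoff depth d = ΣQ_DR·Δt / A = 3426 × 900 / (206 km²) = 14.97 mm.
The 1-cm UH is the DRH scaled by (10 mm)/d, so U_p = 776.6 × 10/14.97 = 519 m³/s.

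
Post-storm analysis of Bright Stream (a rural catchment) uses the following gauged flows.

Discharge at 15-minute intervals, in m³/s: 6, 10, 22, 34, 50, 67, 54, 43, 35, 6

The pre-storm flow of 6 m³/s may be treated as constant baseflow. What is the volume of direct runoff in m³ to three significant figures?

V ≈ 2.40 × 10^5 m³

Direct-runoff ordinates (Q − Q_b): 0.0, 4.0, 16.0, 28.0, 44.0, 61.0, 48.0, 37.0, 29.0, 0.0 m³/s.
ΣQ_DR = 267.0 m³/s.
With Δt = 0.25 h = 900 s, V = ΣQ_DR · Δt = 267.0 × 900 = 2.40 × 10^5 m³.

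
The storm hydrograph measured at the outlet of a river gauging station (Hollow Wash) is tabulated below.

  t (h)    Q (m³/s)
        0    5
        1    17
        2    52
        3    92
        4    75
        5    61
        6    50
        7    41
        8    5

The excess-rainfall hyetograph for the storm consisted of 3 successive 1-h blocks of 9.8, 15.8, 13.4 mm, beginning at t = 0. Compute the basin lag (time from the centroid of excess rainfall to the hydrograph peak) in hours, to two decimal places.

Centroid of excess rainfall: t_c = Σ P_i·t̄_i / ΣP_i = 1.5923 h (block centres at 0.5, 1.5, 2.5 h).
Hydrograph peak occurs at t = 3 h, so basin lag t_L = 3 − 1.5923 = 1.41 h.

t_L ≈ 1.41 h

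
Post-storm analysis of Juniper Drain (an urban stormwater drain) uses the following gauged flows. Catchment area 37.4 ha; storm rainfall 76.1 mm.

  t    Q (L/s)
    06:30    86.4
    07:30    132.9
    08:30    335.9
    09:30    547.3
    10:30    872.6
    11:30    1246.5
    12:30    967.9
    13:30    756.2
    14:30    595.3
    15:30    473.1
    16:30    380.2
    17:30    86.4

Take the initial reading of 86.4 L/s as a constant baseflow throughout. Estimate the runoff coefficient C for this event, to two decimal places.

ΣQ_DR = 5444 L/s; V = ΣQ_DR·Δt = 1.960 × 10^7 L.
Runoff depth d = V / A = 52.40 mm.
C = d / P = 52.40 / 76.1 = 0.69.

C ≈ 0.69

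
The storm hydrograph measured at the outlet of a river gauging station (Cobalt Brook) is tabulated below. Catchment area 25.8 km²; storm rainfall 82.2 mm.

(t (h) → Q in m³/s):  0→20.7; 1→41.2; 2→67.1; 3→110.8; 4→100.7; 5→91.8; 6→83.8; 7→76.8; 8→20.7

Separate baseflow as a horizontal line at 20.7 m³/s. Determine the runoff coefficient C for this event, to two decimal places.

ΣQ_DR = 427.3 m³/s; V = ΣQ_DR·Δt = 1.538 × 10^6 m³.
Runoff depth d = V / A = 59.62 mm.
C = d / P = 59.62 / 82.2 = 0.73.

C ≈ 0.73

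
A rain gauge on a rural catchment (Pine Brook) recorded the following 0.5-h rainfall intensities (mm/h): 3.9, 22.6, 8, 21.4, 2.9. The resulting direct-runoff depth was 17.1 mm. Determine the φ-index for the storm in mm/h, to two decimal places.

φ ≈ 5.93 mm/h

Only the 3 blocks with intensity above φ contribute runoff: 22.6, 8, 21.4 mm/h.
Σ(I−φ)·Δt = d  ⇒  (22.6+8+21.4 − 3φ)·0.5 = 17.1
φ = (52.00 − 17.1/0.5) / 3 = 5.93 mm/h.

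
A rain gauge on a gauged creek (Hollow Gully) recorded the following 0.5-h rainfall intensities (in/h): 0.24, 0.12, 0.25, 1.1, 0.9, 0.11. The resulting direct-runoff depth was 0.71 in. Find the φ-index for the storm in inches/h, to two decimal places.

Only the 2 blocks with intensity above φ contribute runoff: 1.1, 0.9 in/h.
Σ(I−φ)·Δt = d  ⇒  (1.1+0.9 − 2φ)·0.5 = 0.71
φ = (2.000 − 0.71/0.5) / 2 = 0.29 in/h.

φ ≈ 0.29 in/h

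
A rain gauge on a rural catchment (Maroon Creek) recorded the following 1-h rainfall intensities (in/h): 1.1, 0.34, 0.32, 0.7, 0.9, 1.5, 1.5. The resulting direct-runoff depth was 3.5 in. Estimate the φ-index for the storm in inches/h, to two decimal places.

φ ≈ 0.44 in/h

Only the 5 blocks with intensity above φ contribute runoff: 1.1, 0.7, 0.9, 1.5, 1.5 in/h.
Σ(I−φ)·Δt = d  ⇒  (1.1+0.7+0.9+1.5+1.5 − 5φ)·1 = 3.5
φ = (5.700 − 3.5/1) / 5 = 0.44 in/h.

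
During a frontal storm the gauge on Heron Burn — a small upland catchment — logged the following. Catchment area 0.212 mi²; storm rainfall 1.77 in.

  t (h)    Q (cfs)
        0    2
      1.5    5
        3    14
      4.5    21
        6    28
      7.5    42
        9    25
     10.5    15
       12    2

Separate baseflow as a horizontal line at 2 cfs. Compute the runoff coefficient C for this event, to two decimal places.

C ≈ 0.84

ΣQ_DR = 136.0 cfs; V = ΣQ_DR·Δt = 7.344 × 10^5 ft³.
Runoff depth d = V / A = 1.491 in.
C = d / P = 1.491 / 1.77 = 0.84.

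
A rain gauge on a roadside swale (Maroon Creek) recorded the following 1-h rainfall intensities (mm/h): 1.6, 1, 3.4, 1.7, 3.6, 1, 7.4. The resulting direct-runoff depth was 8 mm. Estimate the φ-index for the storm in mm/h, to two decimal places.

φ ≈ 2.13 mm/h

Only the 3 blocks with intensity above φ contribute runoff: 3.4, 3.6, 7.4 mm/h.
Σ(I−φ)·Δt = d  ⇒  (3.4+3.6+7.4 − 3φ)·1 = 8
φ = (14.40 − 8/1) / 3 = 2.13 mm/h.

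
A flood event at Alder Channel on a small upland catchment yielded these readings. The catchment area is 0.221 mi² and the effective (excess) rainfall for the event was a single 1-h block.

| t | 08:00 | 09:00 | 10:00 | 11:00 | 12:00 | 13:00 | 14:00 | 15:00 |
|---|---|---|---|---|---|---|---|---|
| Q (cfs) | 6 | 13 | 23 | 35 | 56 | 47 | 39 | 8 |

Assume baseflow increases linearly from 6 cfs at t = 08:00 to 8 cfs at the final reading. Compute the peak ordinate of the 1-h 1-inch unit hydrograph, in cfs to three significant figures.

U_p ≈ 40.7 cfs

Direct runoff: 0.00, 6.71, 16.43, 28.14, 48.86, 39.57, 31.29, 0.00 cfs; ΣQ_DR = 171.0 cfs, peak = 48.86 cfs.
Runoff depth d = ΣQ_DR·Δt / A = 171.0 × 3600 / (0.221 mi²) = 1.199 in.
The 1-inch UH is the DRH scaled by (1 in)/d, so U_p = 48.86 × 1/1.199 = 40.7 cfs.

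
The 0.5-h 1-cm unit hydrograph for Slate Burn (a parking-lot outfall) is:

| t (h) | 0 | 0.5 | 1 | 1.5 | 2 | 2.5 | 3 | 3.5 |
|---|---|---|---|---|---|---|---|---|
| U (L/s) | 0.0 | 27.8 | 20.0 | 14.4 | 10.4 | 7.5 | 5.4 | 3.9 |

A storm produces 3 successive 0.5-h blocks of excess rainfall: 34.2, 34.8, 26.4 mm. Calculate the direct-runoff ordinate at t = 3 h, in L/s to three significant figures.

Q ≈ 72.0 L/s

By discrete convolution, Q_j = Σ (P_i / 10 mm) · U_{j−i}.
At t = 3 h (j=6): Q = (34.2/10)·5.4 + (34.8/10)·7.5 + (26.4/10)·10.4 = 72.0 L/s.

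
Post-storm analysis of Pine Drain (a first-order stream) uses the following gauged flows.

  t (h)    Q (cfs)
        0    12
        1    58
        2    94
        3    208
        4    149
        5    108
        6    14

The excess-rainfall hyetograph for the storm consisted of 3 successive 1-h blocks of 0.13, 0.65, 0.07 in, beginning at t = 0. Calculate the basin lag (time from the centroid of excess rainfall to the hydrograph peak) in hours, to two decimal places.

t_L ≈ 1.57 h

Centroid of excess rainfall: t_c = Σ P_i·t̄_i / ΣP_i = 1.4294 h (block centres at 0.5, 1.5, 2.5 h).
Hydrograph peak occurs at t = 3 h, so basin lag t_L = 3 − 1.4294 = 1.57 h.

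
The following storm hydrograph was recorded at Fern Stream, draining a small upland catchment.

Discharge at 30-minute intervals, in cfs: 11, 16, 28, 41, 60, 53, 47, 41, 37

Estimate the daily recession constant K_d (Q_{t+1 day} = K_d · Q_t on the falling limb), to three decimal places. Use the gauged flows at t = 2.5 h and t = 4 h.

K_d ≈ 0.003

Between t = 2.5 h and t = 4 h the flow falls from 53 to 37 cfs over 3×0.5 h = 1.5 h.
Per-interval ratio K = (37/53)^(1/3) = 0.8871; K_d = K^(24/0.5) = 0.003.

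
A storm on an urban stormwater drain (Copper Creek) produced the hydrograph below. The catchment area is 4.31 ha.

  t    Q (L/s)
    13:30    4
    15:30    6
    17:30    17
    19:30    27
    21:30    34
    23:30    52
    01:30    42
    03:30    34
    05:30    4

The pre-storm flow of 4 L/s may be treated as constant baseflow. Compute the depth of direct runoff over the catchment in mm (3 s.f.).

d ≈ 30.7 mm

Direct runoff: 0.0, 2.0, 13.0, 23.0, 30.0, 48.0, 38.0, 30.0, 0.0 L/s; ΣQ_DR = 184.0 L/s.
V = ΣQ_DR · Δt = 184.0 × 7200 s = 1.325 × 10^6 L.
Over A = 4.31 ha, depth = V / A = 30.7 mm.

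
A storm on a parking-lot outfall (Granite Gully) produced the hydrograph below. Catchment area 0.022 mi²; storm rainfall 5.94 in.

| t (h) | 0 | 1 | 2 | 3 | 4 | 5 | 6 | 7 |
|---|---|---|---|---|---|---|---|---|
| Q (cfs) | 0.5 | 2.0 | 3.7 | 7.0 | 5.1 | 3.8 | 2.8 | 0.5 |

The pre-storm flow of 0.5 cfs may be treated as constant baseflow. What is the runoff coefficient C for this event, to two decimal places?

ΣQ_DR = 21.40 cfs; V = ΣQ_DR·Δt = 77040 ft³.
Runoff depth d = V / A = 1.507 in.
C = d / P = 1.507 / 5.94 = 0.25.

C ≈ 0.25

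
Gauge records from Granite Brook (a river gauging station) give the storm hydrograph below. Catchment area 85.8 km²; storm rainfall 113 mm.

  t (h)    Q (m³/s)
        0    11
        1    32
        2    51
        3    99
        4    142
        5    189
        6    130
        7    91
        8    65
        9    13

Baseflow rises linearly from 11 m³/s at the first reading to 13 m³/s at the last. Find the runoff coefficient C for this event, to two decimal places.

C ≈ 0.26

ΣQ_DR = 703.0 m³/s; V = ΣQ_DR·Δt = 2.531 × 10^6 m³.
Runoff depth d = V / A = 29.50 mm.
C = d / P = 29.50 / 113 = 0.26.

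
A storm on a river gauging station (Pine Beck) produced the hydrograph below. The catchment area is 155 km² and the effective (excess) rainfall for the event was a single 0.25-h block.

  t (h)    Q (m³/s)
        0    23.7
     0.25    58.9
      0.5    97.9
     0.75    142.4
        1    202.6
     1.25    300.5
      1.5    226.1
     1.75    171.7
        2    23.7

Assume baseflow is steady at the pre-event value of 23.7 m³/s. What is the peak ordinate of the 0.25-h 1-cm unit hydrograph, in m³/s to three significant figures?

U_p ≈ 461 m³/s

Direct runoff: 0.0, 35.2, 74.2, 118.7, 178.9, 276.8, 202.4, 148.0, 0.0 m³/s; ΣQ_DR = 1034 m³/s, peak = 276.8 m³/s.
Runoff depth d = ΣQ_DR·Δt / A = 1034 × 900 / (155 km²) = 6.005 mm.
The 1-cm UH is the DRH scaled by (10 mm)/d, so U_p = 276.8 × 10/6.005 = 461 m³/s.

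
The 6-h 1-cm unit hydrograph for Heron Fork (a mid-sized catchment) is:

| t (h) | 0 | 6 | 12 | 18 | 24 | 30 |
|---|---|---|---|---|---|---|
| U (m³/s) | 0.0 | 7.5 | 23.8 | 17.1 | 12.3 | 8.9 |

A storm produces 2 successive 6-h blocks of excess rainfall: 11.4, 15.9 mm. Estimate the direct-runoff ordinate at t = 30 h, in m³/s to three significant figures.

By discrete convolution, Q_j = Σ (P_i / 10 mm) · U_{j−i}.
At t = 30 h (j=5): Q = (11.4/10)·8.9 + (15.9/10)·12.3 = 29.7 m³/s.

Q ≈ 29.7 m³/s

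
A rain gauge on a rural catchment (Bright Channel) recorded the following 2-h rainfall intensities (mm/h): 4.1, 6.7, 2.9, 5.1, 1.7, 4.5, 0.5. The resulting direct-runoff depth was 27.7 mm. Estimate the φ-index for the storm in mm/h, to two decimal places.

Only the 5 blocks with intensity above φ contribute runoff: 4.1, 6.7, 2.9, 5.1, 4.5 mm/h.
Σ(I−φ)·Δt = d  ⇒  (4.1+6.7+2.9+5.1+4.5 − 5φ)·2 = 27.7
φ = (23.30 − 27.7/2) / 5 = 1.89 mm/h.

φ ≈ 1.89 mm/h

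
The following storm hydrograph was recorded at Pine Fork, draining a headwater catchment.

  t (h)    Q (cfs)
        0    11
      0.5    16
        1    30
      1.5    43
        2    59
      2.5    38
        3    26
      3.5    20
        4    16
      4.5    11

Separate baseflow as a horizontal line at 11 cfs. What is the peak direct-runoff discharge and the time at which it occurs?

Q_p = 48.0 cfs at t = 2 h

Subtracting baseflow gives direct-runoff ordinates: 0.0, 5.0, 19.0, 32.0, 48.0, 27.0, 15.0, 9.0, 5.0, 0.0 cfs.
The maximum is 48.0 cfs, occurring at the reading for t = 2 h.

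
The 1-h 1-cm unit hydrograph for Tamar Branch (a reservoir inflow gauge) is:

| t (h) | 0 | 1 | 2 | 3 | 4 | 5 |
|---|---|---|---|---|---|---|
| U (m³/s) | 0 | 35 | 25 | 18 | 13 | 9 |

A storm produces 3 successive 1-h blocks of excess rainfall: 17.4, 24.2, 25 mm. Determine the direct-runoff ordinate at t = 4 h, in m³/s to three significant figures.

Q ≈ 129 m³/s

By discrete convolution, Q_j = Σ (P_i / 10 mm) · U_{j−i}.
At t = 4 h (j=4): Q = (17.4/10)·13 + (24.2/10)·18 + (25/10)·25 = 129 m³/s.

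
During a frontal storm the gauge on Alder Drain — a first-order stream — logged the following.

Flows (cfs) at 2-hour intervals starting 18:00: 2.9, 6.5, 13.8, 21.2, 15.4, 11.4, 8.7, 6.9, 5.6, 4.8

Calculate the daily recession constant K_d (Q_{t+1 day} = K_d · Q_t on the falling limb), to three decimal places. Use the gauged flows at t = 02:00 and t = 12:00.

Between t = 02:00 and t = 12:00 the flow falls from 15.4 to 4.8 cfs over 5×2 h = 10 h.
Per-interval ratio K = (4.8/15.4)^(1/5) = 0.7920; K_d = K^(24/2) = 0.061.

K_d ≈ 0.061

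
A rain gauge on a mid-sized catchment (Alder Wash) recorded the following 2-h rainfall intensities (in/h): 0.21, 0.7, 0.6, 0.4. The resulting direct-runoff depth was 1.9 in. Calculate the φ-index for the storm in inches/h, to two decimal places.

φ ≈ 0.25 in/h

Only the 3 blocks with intensity above φ contribute runoff: 0.7, 0.6, 0.4 in/h.
Σ(I−φ)·Δt = d  ⇒  (0.7+0.6+0.4 − 3φ)·2 = 1.9
φ = (1.700 − 1.9/2) / 3 = 0.25 in/h.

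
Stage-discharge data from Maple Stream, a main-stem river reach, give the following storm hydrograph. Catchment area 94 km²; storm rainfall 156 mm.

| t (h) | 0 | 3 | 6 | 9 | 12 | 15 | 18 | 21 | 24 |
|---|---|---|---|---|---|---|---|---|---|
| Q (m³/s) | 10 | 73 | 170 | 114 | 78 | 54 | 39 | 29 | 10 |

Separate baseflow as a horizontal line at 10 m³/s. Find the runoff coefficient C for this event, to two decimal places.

ΣQ_DR = 487.0 m³/s; V = ΣQ_DR·Δt = 5.260 × 10^6 m³.
Runoff depth d = V / A = 55.95 mm.
C = d / P = 55.95 / 156 = 0.36.

C ≈ 0.36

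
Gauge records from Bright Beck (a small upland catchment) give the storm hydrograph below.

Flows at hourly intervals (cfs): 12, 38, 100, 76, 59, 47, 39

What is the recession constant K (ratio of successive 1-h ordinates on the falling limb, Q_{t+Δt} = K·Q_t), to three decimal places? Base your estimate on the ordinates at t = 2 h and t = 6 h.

K ≈ 0.790

Using the recession-limb readings at t = 2 h and t = 6 h: Q falls from 100 to 39 cfs over 4 intervals.
K = (Q₂/Q₁)^(1/4) = (39/100)^(1/4) = 0.790.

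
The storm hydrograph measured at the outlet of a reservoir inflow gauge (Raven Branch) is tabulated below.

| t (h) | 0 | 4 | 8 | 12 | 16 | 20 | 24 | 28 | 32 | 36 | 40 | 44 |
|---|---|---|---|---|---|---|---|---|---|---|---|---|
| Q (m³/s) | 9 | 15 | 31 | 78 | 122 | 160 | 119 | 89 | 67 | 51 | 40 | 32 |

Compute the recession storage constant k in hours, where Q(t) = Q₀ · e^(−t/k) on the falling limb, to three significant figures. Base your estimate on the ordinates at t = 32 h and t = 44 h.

k ≈ 16.2 h

On the falling limb, Q drops from 67 to 32 m³/s between t = 32 h and t = 44 h (Δt = 12 h).
k = −Δt / ln(Q₂/Q₁) = −12 / ln(32/67) = 16.2 h.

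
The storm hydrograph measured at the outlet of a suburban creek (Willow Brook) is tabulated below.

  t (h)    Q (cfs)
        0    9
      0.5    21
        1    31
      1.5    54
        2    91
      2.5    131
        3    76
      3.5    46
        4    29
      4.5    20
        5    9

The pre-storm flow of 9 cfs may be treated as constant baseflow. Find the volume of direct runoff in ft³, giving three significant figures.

V ≈ 7.52 × 10^5 ft³

Direct-runoff ordinates (Q − Q_b): 0.0, 12.0, 22.0, 45.0, 82.0, 122.0, 67.0, 37.0, 20.0, 11.0, 0.0 cfs.
ΣQ_DR = 418.0 cfs.
With Δt = 0.5 h = 1800 s, V = ΣQ_DR · Δt = 418.0 × 1800 = 7.52 × 10^5 ft³.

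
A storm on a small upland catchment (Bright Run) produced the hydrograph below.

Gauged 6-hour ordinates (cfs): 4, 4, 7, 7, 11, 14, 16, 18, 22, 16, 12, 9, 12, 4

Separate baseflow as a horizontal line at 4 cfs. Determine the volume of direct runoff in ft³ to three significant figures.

V ≈ 2.16 × 10^6 ft³

Direct-runoff ordinates (Q − Q_b): 0.0, 0.0, 3.0, 3.0, 7.0, 10.0, 12.0, 14.0, 18.0, 12.0, 8.0, 5.0, 8.0, 0.0 cfs.
ΣQ_DR = 100.0 cfs.
With Δt = 6 h = 21600 s, V = ΣQ_DR · Δt = 100.0 × 21600 = 2.16 × 10^6 ft³.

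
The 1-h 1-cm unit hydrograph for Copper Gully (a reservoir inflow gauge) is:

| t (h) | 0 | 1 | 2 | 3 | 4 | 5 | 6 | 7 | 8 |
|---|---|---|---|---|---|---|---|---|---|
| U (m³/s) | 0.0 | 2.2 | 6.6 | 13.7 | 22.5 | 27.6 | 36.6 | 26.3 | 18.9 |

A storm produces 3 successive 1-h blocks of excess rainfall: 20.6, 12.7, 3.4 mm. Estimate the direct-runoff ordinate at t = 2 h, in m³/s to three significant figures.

Q ≈ 16.4 m³/s

By discrete convolution, Q_j = Σ (P_i / 10 mm) · U_{j−i}.
At t = 2 h (j=2): Q = (20.6/10)·6.6 + (12.7/10)·2.2 + (3.4/10)·0.0 = 16.4 m³/s.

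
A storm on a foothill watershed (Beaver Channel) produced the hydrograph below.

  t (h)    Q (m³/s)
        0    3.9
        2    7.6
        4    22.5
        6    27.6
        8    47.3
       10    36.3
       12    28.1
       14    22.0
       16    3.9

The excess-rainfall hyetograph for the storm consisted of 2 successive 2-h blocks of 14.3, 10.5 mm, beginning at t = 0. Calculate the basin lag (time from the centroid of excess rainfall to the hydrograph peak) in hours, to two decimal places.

Centroid of excess rainfall: t_c = Σ P_i·t̄_i / ΣP_i = 1.8468 h (block centres at 1, 3 h).
Hydrograph peak occurs at t = 8 h, so basin lag t_L = 8 − 1.8468 = 6.15 h.

t_L ≈ 6.15 h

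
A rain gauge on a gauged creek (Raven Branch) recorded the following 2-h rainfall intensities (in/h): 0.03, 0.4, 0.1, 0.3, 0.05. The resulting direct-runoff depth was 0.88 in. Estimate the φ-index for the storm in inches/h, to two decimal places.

Only the 2 blocks with intensity above φ contribute runoff: 0.4, 0.3 in/h.
Σ(I−φ)·Δt = d  ⇒  (0.4+0.3 − 2φ)·2 = 0.88
φ = (0.7000 − 0.88/2) / 2 = 0.13 in/h.

φ ≈ 0.13 in/h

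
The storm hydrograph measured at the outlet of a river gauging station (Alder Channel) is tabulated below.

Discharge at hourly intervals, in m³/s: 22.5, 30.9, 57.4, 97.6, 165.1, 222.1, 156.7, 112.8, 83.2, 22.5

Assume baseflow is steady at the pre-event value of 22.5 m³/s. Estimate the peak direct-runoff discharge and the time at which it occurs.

Q_p = 199.6 m³/s at t = 5 h

Subtracting baseflow gives direct-runoff ordinates: 0.0, 8.4, 34.9, 75.1, 142.6, 199.6, 134.2, 90.3, 60.7, 0.0 m³/s.
The maximum is 199.6 m³/s, occurring at the reading for t = 5 h.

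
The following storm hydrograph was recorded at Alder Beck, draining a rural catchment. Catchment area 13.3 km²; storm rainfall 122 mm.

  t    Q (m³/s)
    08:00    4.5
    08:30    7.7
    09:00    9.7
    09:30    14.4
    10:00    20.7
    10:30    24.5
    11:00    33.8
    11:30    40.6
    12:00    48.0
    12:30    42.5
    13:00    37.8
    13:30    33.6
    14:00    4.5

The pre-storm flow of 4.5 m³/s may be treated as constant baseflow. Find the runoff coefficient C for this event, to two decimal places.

ΣQ_DR = 263.8 m³/s; V = ΣQ_DR·Δt = 4.748 × 10^5 m³.
Runoff depth d = V / A = 35.70 mm.
C = d / P = 35.70 / 122 = 0.29.

C ≈ 0.29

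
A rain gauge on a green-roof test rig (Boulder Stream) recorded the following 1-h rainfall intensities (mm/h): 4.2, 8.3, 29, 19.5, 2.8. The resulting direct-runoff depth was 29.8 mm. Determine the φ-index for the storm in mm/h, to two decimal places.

φ ≈ 9.35 mm/h

Only the 2 blocks with intensity above φ contribute runoff: 29, 19.5 mm/h.
Σ(I−φ)·Δt = d  ⇒  (29+19.5 − 2φ)·1 = 29.8
φ = (48.50 − 29.8/1) / 2 = 9.35 mm/h.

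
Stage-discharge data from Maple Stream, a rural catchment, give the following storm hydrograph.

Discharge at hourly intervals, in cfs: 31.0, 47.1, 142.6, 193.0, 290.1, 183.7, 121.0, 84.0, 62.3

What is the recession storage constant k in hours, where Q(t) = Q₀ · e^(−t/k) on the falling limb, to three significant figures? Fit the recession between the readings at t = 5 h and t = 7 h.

On the falling limb, Q drops from 183.7 to 84.0 cfs between t = 5 h and t = 7 h (Δt = 2 h).
k = −Δt / ln(Q₂/Q₁) = −2 / ln(84.0/183.7) = 2.56 h.

k ≈ 2.56 h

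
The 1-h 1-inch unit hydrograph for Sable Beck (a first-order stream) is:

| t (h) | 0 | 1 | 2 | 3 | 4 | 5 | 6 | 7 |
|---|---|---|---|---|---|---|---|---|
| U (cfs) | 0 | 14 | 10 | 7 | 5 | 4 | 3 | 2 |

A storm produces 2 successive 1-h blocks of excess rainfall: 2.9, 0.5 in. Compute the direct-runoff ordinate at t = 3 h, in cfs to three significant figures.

By discrete convolution, Q_j = Σ (P_i / 1 in) · U_{j−i}.
At t = 3 h (j=3): Q = (2.9/1)·7 + (0.5/1)·10 = 25.3 cfs.

Q ≈ 25.3 cfs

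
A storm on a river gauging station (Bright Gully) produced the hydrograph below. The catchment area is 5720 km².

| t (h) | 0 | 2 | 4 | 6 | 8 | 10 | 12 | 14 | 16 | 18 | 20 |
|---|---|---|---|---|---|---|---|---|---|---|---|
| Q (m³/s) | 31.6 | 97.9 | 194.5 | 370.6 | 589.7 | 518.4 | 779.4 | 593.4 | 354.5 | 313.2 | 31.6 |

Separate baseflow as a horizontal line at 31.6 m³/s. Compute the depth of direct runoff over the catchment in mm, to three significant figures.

d ≈ 4.44 mm

Direct runoff: 0.0, 66.3, 162.9, 339.0, 558.1, 486.8, 747.8, 561.8, 322.9, 281.6, 0.0 m³/s; ΣQ_DR = 3527 m³/s.
V = ΣQ_DR · Δt = 3527 × 7200 s = 2.540 × 10^7 m³.
Over A = 5720 km², depth = V / A = 4.44 mm.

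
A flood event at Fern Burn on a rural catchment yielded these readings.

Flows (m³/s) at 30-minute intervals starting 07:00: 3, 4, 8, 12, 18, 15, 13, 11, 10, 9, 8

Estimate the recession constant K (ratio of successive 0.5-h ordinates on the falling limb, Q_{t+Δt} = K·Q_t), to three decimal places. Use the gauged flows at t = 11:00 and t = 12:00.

K ≈ 0.894

Using the recession-limb readings at t = 11:00 and t = 12:00: Q falls from 10 to 8 m³/s over 2 intervals.
K = (Q₂/Q₁)^(1/2) = (8/10)^(1/2) = 0.894.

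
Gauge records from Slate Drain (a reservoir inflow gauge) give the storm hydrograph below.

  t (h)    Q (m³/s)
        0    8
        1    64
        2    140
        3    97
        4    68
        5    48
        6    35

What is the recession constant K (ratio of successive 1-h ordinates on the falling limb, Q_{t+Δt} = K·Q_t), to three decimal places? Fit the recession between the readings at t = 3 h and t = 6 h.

Using the recession-limb readings at t = 3 h and t = 6 h: Q falls from 97 to 35 m³/s over 3 intervals.
K = (Q₂/Q₁)^(1/3) = (35/97)^(1/3) = 0.712.

K ≈ 0.712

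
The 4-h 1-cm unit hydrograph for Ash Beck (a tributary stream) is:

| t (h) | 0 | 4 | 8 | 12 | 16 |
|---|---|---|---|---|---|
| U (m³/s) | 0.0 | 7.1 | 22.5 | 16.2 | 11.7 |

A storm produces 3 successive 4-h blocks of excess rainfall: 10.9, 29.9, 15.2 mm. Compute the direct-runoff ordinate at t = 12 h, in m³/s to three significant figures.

Q ≈ 95.7 m³/s

By discrete convolution, Q_j = Σ (P_i / 10 mm) · U_{j−i}.
At t = 12 h (j=3): Q = (10.9/10)·16.2 + (29.9/10)·22.5 + (15.2/10)·7.1 = 95.7 m³/s.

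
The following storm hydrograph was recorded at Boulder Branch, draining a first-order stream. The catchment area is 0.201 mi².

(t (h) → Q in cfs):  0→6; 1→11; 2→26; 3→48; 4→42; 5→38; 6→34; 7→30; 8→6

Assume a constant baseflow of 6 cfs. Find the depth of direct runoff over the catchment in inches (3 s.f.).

d ≈ 1.44 in

Direct runoff: 0.0, 5.0, 20.0, 42.0, 36.0, 32.0, 28.0, 24.0, 0.0 cfs; ΣQ_DR = 187.0 cfs.
V = ΣQ_DR · Δt = 187.0 × 3600 s = 6.732 × 10^5 ft³.
Over A = 0.201 mi², depth = V / A = 1.44 in.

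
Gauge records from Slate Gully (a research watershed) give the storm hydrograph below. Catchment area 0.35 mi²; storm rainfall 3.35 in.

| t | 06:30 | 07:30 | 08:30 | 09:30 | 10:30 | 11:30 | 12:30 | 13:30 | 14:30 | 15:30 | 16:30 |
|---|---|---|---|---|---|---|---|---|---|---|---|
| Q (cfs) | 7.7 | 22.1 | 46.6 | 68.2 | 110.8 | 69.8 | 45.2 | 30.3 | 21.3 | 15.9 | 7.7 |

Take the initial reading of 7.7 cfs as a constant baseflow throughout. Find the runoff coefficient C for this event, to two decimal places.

ΣQ_DR = 360.9 cfs; V = ΣQ_DR·Δt = 1.299 × 10^6 ft³.
Runoff depth d = V / A = 1.598 in.
C = d / P = 1.598 / 3.35 = 0.48.

C ≈ 0.48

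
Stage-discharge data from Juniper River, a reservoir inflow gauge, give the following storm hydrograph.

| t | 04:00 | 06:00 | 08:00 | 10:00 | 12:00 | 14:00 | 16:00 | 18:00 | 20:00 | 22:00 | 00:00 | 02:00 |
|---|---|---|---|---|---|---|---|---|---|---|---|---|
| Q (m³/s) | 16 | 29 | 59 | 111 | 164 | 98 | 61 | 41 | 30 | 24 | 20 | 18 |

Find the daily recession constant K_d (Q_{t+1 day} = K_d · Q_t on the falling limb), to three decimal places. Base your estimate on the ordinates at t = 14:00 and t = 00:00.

K_d ≈ 0.022

Between t = 14:00 and t = 00:00 the flow falls from 98 to 20 m³/s over 5×2 h = 10 h.
Per-interval ratio K = (20/98)^(1/5) = 0.7277; K_d = K^(24/2) = 0.022.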